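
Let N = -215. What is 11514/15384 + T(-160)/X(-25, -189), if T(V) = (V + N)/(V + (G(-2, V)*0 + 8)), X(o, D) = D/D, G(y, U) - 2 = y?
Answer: 313297/97432 ≈ 3.2155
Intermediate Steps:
G(y, U) = 2 + y
X(o, D) = 1
T(V) = (-215 + V)/(8 + V) (T(V) = (V - 215)/(V + ((2 - 2)*0 + 8)) = (-215 + V)/(V + (0*0 + 8)) = (-215 + V)/(V + (0 + 8)) = (-215 + V)/(V + 8) = (-215 + V)/(8 + V))
11514/15384 + T(-160)/X(-25, -189) = 11514/15384 + ((-215 - 160)/(8 - 160))/1 = 11514*(1/15384) + (-375/(-152))*1 = 1919/2564 - 1/152*(-375)*1 = 1919/2564 + (375/152)*1 = 1919/2564 + 375/152 = 313297/97432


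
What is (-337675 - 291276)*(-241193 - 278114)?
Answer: 326618656957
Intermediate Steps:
(-337675 - 291276)*(-241193 - 278114) = -628951*(-519307) = 326618656957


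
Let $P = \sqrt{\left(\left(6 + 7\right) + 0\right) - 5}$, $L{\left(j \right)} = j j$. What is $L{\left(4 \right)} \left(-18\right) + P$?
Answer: $-288 + 2 \sqrt{2} \approx -285.17$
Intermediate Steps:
$L{\left(j \right)} = j^{2}$
$P = 2 \sqrt{2}$ ($P = \sqrt{\left(13 + 0\right) - 5} = \sqrt{13 - 5} = \sqrt{8} = 2 \sqrt{2} \approx 2.8284$)
$L{\left(4 \right)} \left(-18\right) + P = 4^{2} \left(-18\right) + 2 \sqrt{2} = 16 \left(-18\right) + 2 \sqrt{2} = -288 + 2 \sqrt{2}$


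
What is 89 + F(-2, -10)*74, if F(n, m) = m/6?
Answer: -103/3 ≈ -34.333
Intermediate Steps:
F(n, m) = m/6 (F(n, m) = m*(1/6) = m/6)
89 + F(-2, -10)*74 = 89 + ((1/6)*(-10))*74 = 89 - 5/3*74 = 89 - 370/3 = -103/3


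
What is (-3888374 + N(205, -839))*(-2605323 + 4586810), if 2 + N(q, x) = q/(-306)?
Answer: -2357658953709107/306 ≈ -7.7048e+12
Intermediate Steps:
N(q, x) = -2 - q/306 (N(q, x) = -2 + q/(-306) = -2 + q*(-1/306) = -2 - q/306)
(-3888374 + N(205, -839))*(-2605323 + 4586810) = (-3888374 + (-2 - 1/306*205))*(-2605323 + 4586810) = (-3888374 + (-2 - 205/306))*1981487 = (-3888374 - 817/306)*1981487 = -1189843261/306*1981487 = -2357658953709107/306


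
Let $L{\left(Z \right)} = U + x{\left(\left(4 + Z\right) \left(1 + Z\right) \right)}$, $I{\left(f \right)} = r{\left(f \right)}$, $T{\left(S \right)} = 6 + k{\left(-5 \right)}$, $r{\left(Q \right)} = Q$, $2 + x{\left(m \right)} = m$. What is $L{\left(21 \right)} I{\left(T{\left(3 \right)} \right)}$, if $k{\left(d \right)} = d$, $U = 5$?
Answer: $553$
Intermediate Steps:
$x{\left(m \right)} = -2 + m$
$T{\left(S \right)} = 1$ ($T{\left(S \right)} = 6 - 5 = 1$)
$I{\left(f \right)} = f$
$L{\left(Z \right)} = 3 + \left(1 + Z\right) \left(4 + Z\right)$ ($L{\left(Z \right)} = 5 + \left(-2 + \left(4 + Z\right) \left(1 + Z\right)\right) = 5 + \left(-2 + \left(1 + Z\right) \left(4 + Z\right)\right) = 3 + \left(1 + Z\right) \left(4 + Z\right)$)
$L{\left(21 \right)} I{\left(T{\left(3 \right)} \right)} = \left(7 + 21^{2} + 5 \cdot 21\right) 1 = \left(7 + 441 + 105\right) 1 = 553 \cdot 1 = 553$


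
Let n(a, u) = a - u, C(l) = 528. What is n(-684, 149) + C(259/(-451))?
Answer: -305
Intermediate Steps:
n(-684, 149) + C(259/(-451)) = (-684 - 1*149) + 528 = (-684 - 149) + 528 = -833 + 528 = -305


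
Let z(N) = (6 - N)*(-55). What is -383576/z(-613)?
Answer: 383576/34045 ≈ 11.267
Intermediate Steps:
z(N) = -330 + 55*N
-383576/z(-613) = -383576/(-330 + 55*(-613)) = -383576/(-330 - 33715) = -383576/(-34045) = -383576*(-1/34045) = 383576/34045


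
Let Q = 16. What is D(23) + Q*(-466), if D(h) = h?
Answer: -7433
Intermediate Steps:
D(23) + Q*(-466) = 23 + 16*(-466) = 23 - 7456 = -7433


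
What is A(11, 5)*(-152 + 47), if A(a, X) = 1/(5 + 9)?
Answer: -15/2 ≈ -7.5000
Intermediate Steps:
A(a, X) = 1/14
A(11, 5)*(-152 + 47) = (-152 + 47)/14 = (1/14)*(-105) = -15/2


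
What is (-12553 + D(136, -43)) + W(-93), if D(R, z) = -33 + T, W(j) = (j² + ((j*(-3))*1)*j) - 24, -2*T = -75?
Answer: -59741/2 ≈ -29871.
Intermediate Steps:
T = 75/2 (T = -½*(-75) = 75/2 ≈ 37.500)
W(j) = -24 - 2*j² (W(j) = (j² + (-3*j*1)*j) - 24 = (j² + (-3*j)*j) - 24 = (j² - 3*j²) - 24 = -2*j² - 24 = -24 - 2*j²)
D(R, z) = 9/2 (D(R, z) = -33 + 75/2 = 9/2)
(-12553 + D(136, -43)) + W(-93) = (-12553 + 9/2) + (-24 - 2*(-93)²) = -25097/2 + (-24 - 2*8649) = -25097/2 + (-24 - 17298) = -25097/2 - 17322 = -59741/2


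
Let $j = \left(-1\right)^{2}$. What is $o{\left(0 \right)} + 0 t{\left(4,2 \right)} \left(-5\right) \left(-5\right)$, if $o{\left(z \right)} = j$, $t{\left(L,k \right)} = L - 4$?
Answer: $1$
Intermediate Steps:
$t{\left(L,k \right)} = -4 + L$ ($t{\left(L,k \right)} = L - 4 = -4 + L$)
$j = 1$
$o{\left(z \right)} = 1$
$o{\left(0 \right)} + 0 t{\left(4,2 \right)} \left(-5\right) \left(-5\right) = 1 + 0 \left(-4 + 4\right) \left(-5\right) \left(-5\right) = 1 + 0 \cdot 0 \left(-5\right) \left(-5\right) = 1 + 0 \left(-5\right) \left(-5\right) = 1 + 0 \left(-5\right) = 1 + 0 = 1$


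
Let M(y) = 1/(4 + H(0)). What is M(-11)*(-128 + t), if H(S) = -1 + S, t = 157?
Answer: 29/3 ≈ 9.6667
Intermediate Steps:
M(y) = ⅓ (M(y) = 1/(4 + (-1 + 0)) = 1/(4 - 1) = 1/3 = ⅓)
M(-11)*(-128 + t) = (-128 + 157)/3 = (⅓)*29 = 29/3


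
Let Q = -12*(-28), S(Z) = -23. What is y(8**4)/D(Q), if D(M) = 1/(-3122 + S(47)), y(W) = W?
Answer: -12881920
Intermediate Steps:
Q = 336
D(M) = -1/3145 (D(M) = 1/(-3122 - 23) = 1/(-3145) = -1/3145)
y(8**4)/D(Q) = 8**4/(-1/3145) = 4096*(-3145) = -12881920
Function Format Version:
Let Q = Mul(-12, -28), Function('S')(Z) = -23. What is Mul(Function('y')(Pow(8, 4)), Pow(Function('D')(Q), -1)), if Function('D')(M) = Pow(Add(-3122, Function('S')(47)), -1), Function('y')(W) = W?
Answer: -12881920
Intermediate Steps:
Q = 336
Function('D')(M) = Rational(-1, 3145) (Function('D')(M) = Pow(Add(-3122, -23), -1) = Pow(-3145, -1) = Rational(-1, 3145))
Mul(Function('y')(Pow(8, 4)), Pow(Function('D')(Q), -1)) = Mul(Pow(8, 4), Pow(Rational(-1, 3145), -1)) = Mul(4096, -3145) = -12881920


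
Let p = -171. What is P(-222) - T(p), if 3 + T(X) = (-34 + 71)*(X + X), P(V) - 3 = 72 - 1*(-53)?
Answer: 12785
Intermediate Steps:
P(V) = 128 (P(V) = 3 + (72 - 1*(-53)) = 3 + (72 + 53) = 3 + 125 = 128)
T(X) = -3 + 74*X (T(X) = -3 + (-34 + 71)*(X + X) = -3 + 37*(2*X) = -3 + 74*X)
P(-222) - T(p) = 128 - (-3 + 74*(-171)) = 128 - (-3 - 12654) = 128 - 1*(-12657) = 128 + 12657 = 12785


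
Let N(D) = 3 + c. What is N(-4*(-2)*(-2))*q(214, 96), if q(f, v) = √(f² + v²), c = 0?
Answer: 6*√13753 ≈ 703.64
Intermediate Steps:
N(D) = 3 (N(D) = 3 + 0 = 3)
N(-4*(-2)*(-2))*q(214, 96) = 3*√(214² + 96²) = 3*√(45796 + 9216) = 3*√55012 = 3*(2*√13753) = 6*√13753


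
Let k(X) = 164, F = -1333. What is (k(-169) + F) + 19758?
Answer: 18589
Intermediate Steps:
(k(-169) + F) + 19758 = (164 - 1333) + 19758 = -1169 + 19758 = 18589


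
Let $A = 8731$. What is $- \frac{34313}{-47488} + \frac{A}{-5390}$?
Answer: $- \frac{16405047}{18282880} \approx -0.89729$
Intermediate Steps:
$- \frac{34313}{-47488} + \frac{A}{-5390} = - \frac{34313}{-47488} + \frac{8731}{-5390} = \left(-34313\right) \left(- \frac{1}{47488}\right) + 8731 \left(- \frac{1}{5390}\right) = \frac{34313}{47488} - \frac{8731}{5390} = - \frac{16405047}{18282880}$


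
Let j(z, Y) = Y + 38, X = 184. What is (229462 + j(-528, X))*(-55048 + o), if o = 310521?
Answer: 58678060532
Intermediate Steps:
j(z, Y) = 38 + Y
(229462 + j(-528, X))*(-55048 + o) = (229462 + (38 + 184))*(-55048 + 310521) = (229462 + 222)*255473 = 229684*255473 = 58678060532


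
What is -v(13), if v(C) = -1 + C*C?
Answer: -168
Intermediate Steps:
v(C) = -1 + C²
-v(13) = -(-1 + 13²) = -(-1 + 169) = -1*168 = -168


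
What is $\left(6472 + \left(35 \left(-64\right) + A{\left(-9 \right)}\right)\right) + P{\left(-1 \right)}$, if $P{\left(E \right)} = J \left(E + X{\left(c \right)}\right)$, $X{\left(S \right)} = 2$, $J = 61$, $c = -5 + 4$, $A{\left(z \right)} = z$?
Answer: $4284$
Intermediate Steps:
$c = -1$
$P{\left(E \right)} = 122 + 61 E$ ($P{\left(E \right)} = 61 \left(E + 2\right) = 61 \left(2 + E\right) = 122 + 61 E$)
$\left(6472 + \left(35 \left(-64\right) + A{\left(-9 \right)}\right)\right) + P{\left(-1 \right)} = \left(6472 + \left(35 \left(-64\right) - 9\right)\right) + \left(122 + 61 \left(-1\right)\right) = \left(6472 - 2249\right) + \left(122 - 61\right) = \left(6472 - 2249\right) + 61 = 4223 + 61 = 4284$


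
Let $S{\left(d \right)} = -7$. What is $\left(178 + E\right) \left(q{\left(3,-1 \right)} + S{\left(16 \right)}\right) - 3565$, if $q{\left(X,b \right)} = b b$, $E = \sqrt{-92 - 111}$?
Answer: $-4633 - 6 i \sqrt{203} \approx -4633.0 - 85.487 i$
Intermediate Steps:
$E = i \sqrt{203}$ ($E = \sqrt{-203} = i \sqrt{203} \approx 14.248 i$)
$q{\left(X,b \right)} = b^{2}$
$\left(178 + E\right) \left(q{\left(3,-1 \right)} + S{\left(16 \right)}\right) - 3565 = \left(178 + i \sqrt{203}\right) \left(\left(-1\right)^{2} - 7\right) - 3565 = \left(178 + i \sqrt{203}\right) \left(1 - 7\right) - 3565 = \left(178 + i \sqrt{203}\right) \left(-6\right) - 3565 = \left(-1068 - 6 i \sqrt{203}\right) - 3565 = -4633 - 6 i \sqrt{203}$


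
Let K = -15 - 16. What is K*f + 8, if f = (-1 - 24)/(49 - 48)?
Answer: 783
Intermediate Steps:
K = -31
f = -25 (f = -25/1 = -25*1 = -25)
K*f + 8 = -31*(-25) + 8 = 775 + 8 = 783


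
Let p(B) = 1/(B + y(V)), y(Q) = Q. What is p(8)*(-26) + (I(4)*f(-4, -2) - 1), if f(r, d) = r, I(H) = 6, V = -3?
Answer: -151/5 ≈ -30.200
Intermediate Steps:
p(B) = 1/(-3 + B) (p(B) = 1/(B - 3) = 1/(-3 + B))
p(8)*(-26) + (I(4)*f(-4, -2) - 1) = -26/(-3 + 8) + (6*(-4) - 1) = -26/5 + (-24 - 1) = (1/5)*(-26) - 25 = -26/5 - 25 = -151/5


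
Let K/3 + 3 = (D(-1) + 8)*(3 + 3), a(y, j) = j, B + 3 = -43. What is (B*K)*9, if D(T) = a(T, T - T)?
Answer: -55890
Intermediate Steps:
B = -46 (B = -3 - 43 = -46)
D(T) = 0 (D(T) = T - T = 0)
K = 135 (K = -9 + 3*((0 + 8)*(3 + 3)) = -9 + 3*(8*6) = -9 + 3*48 = -9 + 144 = 135)
(B*K)*9 = -46*135*9 = -6210*9 = -55890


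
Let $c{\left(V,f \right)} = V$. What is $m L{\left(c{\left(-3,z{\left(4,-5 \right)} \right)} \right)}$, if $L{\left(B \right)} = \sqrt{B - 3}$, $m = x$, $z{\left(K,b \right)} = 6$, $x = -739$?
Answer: $- 739 i \sqrt{6} \approx - 1810.2 i$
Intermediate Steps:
$m = -739$
$L{\left(B \right)} = \sqrt{-3 + B}$
$m L{\left(c{\left(-3,z{\left(4,-5 \right)} \right)} \right)} = - 739 \sqrt{-3 - 3} = - 739 \sqrt{-6} = - 739 i \sqrt{6}$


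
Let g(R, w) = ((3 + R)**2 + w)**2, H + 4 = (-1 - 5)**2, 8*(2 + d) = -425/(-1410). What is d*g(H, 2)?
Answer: -2221658961/752 ≈ -2.9543e+6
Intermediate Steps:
d = -4427/2256 (d = -2 + (-425/(-1410))/8 = -2 + (-425*(-1/1410))/8 = -2 + (1/8)*(85/282) = -2 + 85/2256 = -4427/2256 ≈ -1.9623)
H = 32 (H = -4 + (-1 - 5)**2 = -4 + (-6)**2 = -4 + 36 = 32)
g(R, w) = (w + (3 + R)**2)**2
d*g(H, 2) = -4427*(2 + (3 + 32)**2)**2/2256 = -4427*(2 + 35**2)**2/2256 = -4427*(2 + 1225)**2/2256 = -4427/2256*1227**2 = -4427/2256*1505529 = -2221658961/752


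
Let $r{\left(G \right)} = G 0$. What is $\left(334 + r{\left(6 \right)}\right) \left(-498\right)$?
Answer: $-166332$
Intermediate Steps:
$r{\left(G \right)} = 0$
$\left(334 + r{\left(6 \right)}\right) \left(-498\right) = \left(334 + 0\right) \left(-498\right) = 334 \left(-498\right) = -166332$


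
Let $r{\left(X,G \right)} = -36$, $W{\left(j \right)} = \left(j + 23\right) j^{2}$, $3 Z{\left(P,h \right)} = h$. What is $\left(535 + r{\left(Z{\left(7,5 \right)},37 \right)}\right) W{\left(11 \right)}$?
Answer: $2052886$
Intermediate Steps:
$Z{\left(P,h \right)} = \frac{h}{3}$
$W{\left(j \right)} = j^{2} \left(23 + j\right)$ ($W{\left(j \right)} = \left(23 + j\right) j^{2} = j^{2} \left(23 + j\right)$)
$\left(535 + r{\left(Z{\left(7,5 \right)},37 \right)}\right) W{\left(11 \right)} = \left(535 - 36\right) 11^{2} \left(23 + 11\right) = 499 \cdot 121 \cdot 34 = 499 \cdot 4114 = 2052886$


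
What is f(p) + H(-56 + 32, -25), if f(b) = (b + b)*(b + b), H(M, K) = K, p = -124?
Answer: 61479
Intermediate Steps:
f(b) = 4*b² (f(b) = (2*b)*(2*b) = 4*b²)
f(p) + H(-56 + 32, -25) = 4*(-124)² - 25 = 4*15376 - 25 = 61504 - 25 = 61479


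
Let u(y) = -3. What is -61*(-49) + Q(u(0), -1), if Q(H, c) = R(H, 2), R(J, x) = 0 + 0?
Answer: 2989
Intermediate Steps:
R(J, x) = 0
Q(H, c) = 0
-61*(-49) + Q(u(0), -1) = -61*(-49) + 0 = 2989 + 0 = 2989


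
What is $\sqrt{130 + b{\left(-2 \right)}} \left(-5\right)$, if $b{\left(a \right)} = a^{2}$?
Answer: $- 5 \sqrt{134} \approx -57.879$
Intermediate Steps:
$\sqrt{130 + b{\left(-2 \right)}} \left(-5\right) = \sqrt{130 + \left(-2\right)^{2}} \left(-5\right) = \sqrt{130 + 4} \left(-5\right) = \sqrt{134} \left(-5\right) = - 5 \sqrt{134}$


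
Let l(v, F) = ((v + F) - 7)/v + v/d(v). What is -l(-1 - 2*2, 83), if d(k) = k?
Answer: 66/5 ≈ 13.200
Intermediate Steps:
l(v, F) = 1 + (-7 + F + v)/v (l(v, F) = ((v + F) - 7)/v + v/v = ((F + v) - 7)/v + 1 = (-7 + F + v)/v + 1 = 1 + (-7 + F + v)/v)
-l(-1 - 2*2, 83) = -(-7 + 83 + 2*(-1 - 2*2))/(-1 - 2*2) = -(-7 + 83 + 2*(-1 - 4))/(-1 - 4) = -(-7 + 83 + 2*(-5))/(-5) = -(-1)*(-7 + 83 - 10)/5 = -(-1)*66/5 = -1*(-66/5) = 66/5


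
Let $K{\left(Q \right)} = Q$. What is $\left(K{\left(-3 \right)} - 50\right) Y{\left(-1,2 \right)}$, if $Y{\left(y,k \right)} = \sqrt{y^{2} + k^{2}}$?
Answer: $- 53 \sqrt{5} \approx -118.51$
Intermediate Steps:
$Y{\left(y,k \right)} = \sqrt{k^{2} + y^{2}}$
$\left(K{\left(-3 \right)} - 50\right) Y{\left(-1,2 \right)} = \left(-3 - 50\right) \sqrt{2^{2} + \left(-1\right)^{2}} = - 53 \sqrt{4 + 1} = - 53 \sqrt{5}$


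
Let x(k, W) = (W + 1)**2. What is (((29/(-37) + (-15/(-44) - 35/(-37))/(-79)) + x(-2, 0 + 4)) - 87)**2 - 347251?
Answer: -5678659560603895/16541046544 ≈ -3.4331e+5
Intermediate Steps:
x(k, W) = (1 + W)**2
(((29/(-37) + (-15/(-44) - 35/(-37))/(-79)) + x(-2, 0 + 4)) - 87)**2 - 347251 = (((29/(-37) + (-15/(-44) - 35/(-37))/(-79)) + (1 + (0 + 4))**2) - 87)**2 - 347251 = (((29*(-1/37) + (-15*(-1/44) - 35*(-1/37))*(-1/79)) + (1 + 4)**2) - 87)**2 - 347251 = (((-29/37 + (15/44 + 35/37)*(-1/79)) + 5**2) - 87)**2 - 347251 = (((-29/37 + (2095/1628)*(-1/79)) + 25) - 87)**2 - 347251 = (((-29/37 - 2095/128612) + 25) - 87)**2 - 347251 = ((-102899/128612 + 25) - 87)**2 - 347251 = (3112401/128612 - 87)**2 - 347251 = (-8076843/128612)**2 - 347251 = 65235392846649/16541046544 - 347251 = -5678659560603895/16541046544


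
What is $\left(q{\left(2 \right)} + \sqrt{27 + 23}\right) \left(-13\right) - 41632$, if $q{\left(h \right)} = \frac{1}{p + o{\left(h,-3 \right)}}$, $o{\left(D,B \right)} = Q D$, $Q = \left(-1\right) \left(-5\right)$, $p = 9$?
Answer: $- \frac{791021}{19} - 65 \sqrt{2} \approx -41725.0$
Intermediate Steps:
$Q = 5$
$o{\left(D,B \right)} = 5 D$
$q{\left(h \right)} = \frac{1}{9 + 5 h}$
$\left(q{\left(2 \right)} + \sqrt{27 + 23}\right) \left(-13\right) - 41632 = \left(\frac{1}{9 + 5 \cdot 2} + \sqrt{27 + 23}\right) \left(-13\right) - 41632 = \left(\frac{1}{9 + 10} + \sqrt{50}\right) \left(-13\right) - 41632 = \left(\frac{1}{19} + 5 \sqrt{2}\right) \left(-13\right) - 41632 = \left(- \frac{13}{19} - 65 \sqrt{2}\right) - 41632 = - \frac{791021}{19} - 65 \sqrt{2}$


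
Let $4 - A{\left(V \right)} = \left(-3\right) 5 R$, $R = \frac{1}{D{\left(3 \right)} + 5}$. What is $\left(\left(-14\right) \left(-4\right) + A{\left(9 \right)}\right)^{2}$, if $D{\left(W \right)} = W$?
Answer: $\frac{245025}{64} \approx 3828.5$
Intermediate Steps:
$R = \frac{1}{8}$ ($R = \frac{1}{3 + 5} = \frac{1}{8} \approx 0.125$)
$A{\left(V \right)} = \frac{47}{8}$ ($A{\left(V \right)} = 4 - \left(-3\right) 5 \cdot \frac{1}{8} = 4 - \left(-15\right) \frac{1}{8} = 4 - - \frac{15}{8} = 4 + \frac{15}{8} = \frac{47}{8}$)
$\left(\left(-14\right) \left(-4\right) + A{\left(9 \right)}\right)^{2} = \left(\left(-14\right) \left(-4\right) + \frac{47}{8}\right)^{2} = \left(56 + \frac{47}{8}\right)^{2} = \left(\frac{495}{8}\right)^{2} = \frac{245025}{64}$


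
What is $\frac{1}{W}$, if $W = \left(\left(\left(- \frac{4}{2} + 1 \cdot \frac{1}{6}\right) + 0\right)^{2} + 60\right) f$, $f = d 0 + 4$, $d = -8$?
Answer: $\frac{9}{2281} \approx 0.0039456$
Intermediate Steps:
$f = 4$ ($f = \left(-8\right) 0 + 4 = 0 + 4 = 4$)
$W = \frac{2281}{9}$ ($W = \left(\left(\left(- \frac{4}{2} + 1 \cdot \frac{1}{6}\right) + 0\right)^{2} + 60\right) 4 = \left(\left(\left(\left(-4\right) \frac{1}{2} + 1 \cdot \frac{1}{6}\right) + 0\right)^{2} + 60\right) 4 = \left(\left(\left(-2 + \frac{1}{6}\right) + 0\right)^{2} + 60\right) 4 = \left(\left(- \frac{11}{6} + 0\right)^{2} + 60\right) 4 = \left(\left(- \frac{11}{6}\right)^{2} + 60\right) 4 = \left(\frac{121}{36} + 60\right) 4 = \frac{2281}{36} \cdot 4 = \frac{2281}{9} \approx 253.44$)
$\frac{1}{W} = \frac{1}{\frac{2281}{9}} = \frac{9}{2281}$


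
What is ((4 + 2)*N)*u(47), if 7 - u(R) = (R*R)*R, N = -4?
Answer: 2491584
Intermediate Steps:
u(R) = 7 - R**3 (u(R) = 7 - R*R*R = 7 - R**2*R = 7 - R**3)
((4 + 2)*N)*u(47) = ((4 + 2)*(-4))*(7 - 1*47**3) = (6*(-4))*(7 - 1*103823) = -24*(7 - 103823) = -24*(-103816) = 2491584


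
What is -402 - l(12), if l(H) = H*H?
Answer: -546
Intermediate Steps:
l(H) = H**2
-402 - l(12) = -402 - 1*12**2 = -402 - 1*144 = -402 - 144 = -546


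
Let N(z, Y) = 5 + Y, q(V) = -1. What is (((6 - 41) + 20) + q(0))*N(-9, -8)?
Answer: 48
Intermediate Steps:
(((6 - 41) + 20) + q(0))*N(-9, -8) = (((6 - 41) + 20) - 1)*(5 - 8) = ((-35 + 20) - 1)*(-3) = (-15 - 1)*(-3) = -16*(-3) = 48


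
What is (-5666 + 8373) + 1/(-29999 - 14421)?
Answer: 120244939/44420 ≈ 2707.0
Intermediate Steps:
(-5666 + 8373) + 1/(-29999 - 14421) = 2707 + 1/(-44420) = 2707 - 1/44420 = 120244939/44420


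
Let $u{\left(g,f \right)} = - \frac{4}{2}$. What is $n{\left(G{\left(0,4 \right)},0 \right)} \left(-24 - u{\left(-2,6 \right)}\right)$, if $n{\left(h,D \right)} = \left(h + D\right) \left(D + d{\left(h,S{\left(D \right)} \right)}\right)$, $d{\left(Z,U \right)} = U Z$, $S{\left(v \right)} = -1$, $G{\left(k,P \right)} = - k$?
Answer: $0$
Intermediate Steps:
$u{\left(g,f \right)} = -2$ ($u{\left(g,f \right)} = \left(-4\right) \frac{1}{2} = -2$)
$n{\left(h,D \right)} = \left(D + h\right) \left(D - h\right)$ ($n{\left(h,D \right)} = \left(h + D\right) \left(D - h\right) = \left(D + h\right) \left(D - h\right)$)
$n{\left(G{\left(0,4 \right)},0 \right)} \left(-24 - u{\left(-2,6 \right)}\right) = \left(0^{2} - \left(\left(-1\right) 0\right)^{2}\right) \left(-24 - -2\right) = \left(0 - 0^{2}\right) \left(-24 + 2\right) = \left(0 - 0\right) \left(-22\right) = \left(0 + 0\right) \left(-22\right) = 0 \left(-22\right) = 0$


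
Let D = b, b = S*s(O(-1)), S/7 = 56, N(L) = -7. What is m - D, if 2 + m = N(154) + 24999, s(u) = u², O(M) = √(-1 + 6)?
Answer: 23030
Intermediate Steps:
S = 392 (S = 7*56 = 392)
O(M) = √5
b = 1960 (b = 392*(√5)² = 392*5 = 1960)
m = 24990 (m = -2 + (-7 + 24999) = -2 + 24992 = 24990)
D = 1960
m - D = 24990 - 1*1960 = 24990 - 1960 = 23030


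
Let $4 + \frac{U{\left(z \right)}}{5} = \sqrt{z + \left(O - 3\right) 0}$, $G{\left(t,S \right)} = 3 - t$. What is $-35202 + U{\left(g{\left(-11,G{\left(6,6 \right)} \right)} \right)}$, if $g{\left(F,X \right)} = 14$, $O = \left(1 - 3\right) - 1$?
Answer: $-35222 + 5 \sqrt{14} \approx -35203.0$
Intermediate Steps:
$O = -3$ ($O = -2 - 1 = -3$)
$U{\left(z \right)} = -20 + 5 \sqrt{z}$ ($U{\left(z \right)} = -20 + 5 \sqrt{z + \left(-3 - 3\right) 0} = -20 + 5 \sqrt{z - 0} = -20 + 5 \sqrt{z + 0} = -20 + 5 \sqrt{z}$)
$-35202 + U{\left(g{\left(-11,G{\left(6,6 \right)} \right)} \right)} = -35202 - \left(20 - 5 \sqrt{14}\right) = -35222 + 5 \sqrt{14}$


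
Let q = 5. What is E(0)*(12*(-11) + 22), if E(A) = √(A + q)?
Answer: -110*√5 ≈ -245.97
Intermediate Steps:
E(A) = √(5 + A) (E(A) = √(A + 5) = √(5 + A))
E(0)*(12*(-11) + 22) = √(5 + 0)*(12*(-11) + 22) = √5*(-132 + 22) = √5*(-110) = -110*√5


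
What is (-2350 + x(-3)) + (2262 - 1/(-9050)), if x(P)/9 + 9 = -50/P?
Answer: -171949/9050 ≈ -19.000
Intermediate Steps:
x(P) = -81 - 450/P (x(P) = -81 + 9*(-50/P) = -81 - 450/P)
(-2350 + x(-3)) + (2262 - 1/(-9050)) = (-2350 + (-81 - 450/(-3))) + (2262 - 1/(-9050)) = (-2350 + (-81 - 450*(-1/3))) + (2262 - 1*(-1/9050)) = (-2350 + (-81 + 150)) + (2262 + 1/9050) = (-2350 + 69) + 20471101/9050 = -2281 + 20471101/9050 = -171949/9050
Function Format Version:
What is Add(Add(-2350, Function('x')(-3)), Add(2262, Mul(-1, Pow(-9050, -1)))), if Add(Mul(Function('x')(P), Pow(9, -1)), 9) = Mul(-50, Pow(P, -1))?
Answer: Rational(-171949, 9050) ≈ -19.000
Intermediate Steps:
Function('x')(P) = Add(-81, Mul(-450, Pow(P, -1))) (Function('x')(P) = Add(-81, Mul(9, Mul(-50, Pow(P, -1)))) = Add(-81, Mul(-450, Pow(P, -1))))
Add(Add(-2350, Function('x')(-3)), Add(2262, Mul(-1, Pow(-9050, -1)))) = Add(Add(-2350, Add(-81, Mul(-450, Pow(-3, -1)))), Add(2262, Mul(-1, Pow(-9050, -1)))) = Add(Add(-2350, Add(-81, Mul(-450, Rational(-1, 3)))), Add(2262, Mul(-1, Rational(-1, 9050)))) = Add(Add(-2350, Add(-81, 150)), Add(2262, Rational(1, 9050))) = Add(Add(-2350, 69), Rational(20471101, 9050)) = Add(-2281, Rational(20471101, 9050)) = Rational(-171949, 9050)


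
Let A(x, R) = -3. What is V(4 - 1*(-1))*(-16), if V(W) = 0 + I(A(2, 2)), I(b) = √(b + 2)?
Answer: -16*I ≈ -16.0*I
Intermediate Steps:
I(b) = √(2 + b)
V(W) = I (V(W) = 0 + √(2 - 3) = 0 + √(-1) = 0 + I = I)
V(4 - 1*(-1))*(-16) = I*(-16) = -16*I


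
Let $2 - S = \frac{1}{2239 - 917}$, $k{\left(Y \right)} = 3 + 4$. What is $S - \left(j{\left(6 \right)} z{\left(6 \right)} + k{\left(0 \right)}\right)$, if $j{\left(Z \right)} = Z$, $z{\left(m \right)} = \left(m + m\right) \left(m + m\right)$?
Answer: $- \frac{1148819}{1322} \approx -869.0$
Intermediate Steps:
$k{\left(Y \right)} = 7$
$z{\left(m \right)} = 4 m^{2}$ ($z{\left(m \right)} = 2 m 2 m = 4 m^{2}$)
$S = \frac{2643}{1322}$ ($S = 2 - \frac{1}{2239 - 917} = 2 - \frac{1}{1322} = \frac{2643}{1322} \approx 1.9992$)
$S - \left(j{\left(6 \right)} z{\left(6 \right)} + k{\left(0 \right)}\right) = \frac{2643}{1322} - \left(6 \cdot 4 \cdot 6^{2} + 7\right) = \frac{2643}{1322} - \left(6 \cdot 4 \cdot 36 + 7\right) = \frac{2643}{1322} - \left(6 \cdot 144 + 7\right) = \frac{2643}{1322} - \left(864 + 7\right) = \frac{2643}{1322} - 871 = - \frac{1148819}{1322}$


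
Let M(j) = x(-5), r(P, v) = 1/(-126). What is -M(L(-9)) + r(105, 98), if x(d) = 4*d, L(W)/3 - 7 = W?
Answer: 2519/126 ≈ 19.992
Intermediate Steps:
L(W) = 21 + 3*W
r(P, v) = -1/126
M(j) = -20 (M(j) = 4*(-5) = -20)
-M(L(-9)) + r(105, 98) = -1*(-20) - 1/126 = 20 - 1/126 = 2519/126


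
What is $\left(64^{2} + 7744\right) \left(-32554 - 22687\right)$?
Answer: $-654053440$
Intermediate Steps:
$\left(64^{2} + 7744\right) \left(-32554 - 22687\right) = \left(4096 + 7744\right) \left(-55241\right) = 11840 \left(-55241\right) = -654053440$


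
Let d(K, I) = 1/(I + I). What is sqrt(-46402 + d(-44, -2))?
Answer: I*sqrt(185609)/2 ≈ 215.41*I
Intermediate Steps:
d(K, I) = 1/(2*I)
sqrt(-46402 + d(-44, -2)) = sqrt(-46402 + (1/2)/(-2)) = sqrt(-46402 + (1/2)*(-1/2)) = sqrt(-46402 - 1/4) = sqrt(-185609/4) = I*sqrt(185609)/2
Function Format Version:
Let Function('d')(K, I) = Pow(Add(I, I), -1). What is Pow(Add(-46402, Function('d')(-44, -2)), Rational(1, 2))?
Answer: Mul(Rational(1, 2), I, Pow(185609, Rational(1, 2))) ≈ Mul(215.41, I)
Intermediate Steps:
Function('d')(K, I) = Mul(Rational(1, 2), Pow(I, -1)) (Function('d')(K, I) = Pow(Mul(2, I), -1) = Mul(Rational(1, 2), Pow(I, -1)))
Pow(Add(-46402, Function('d')(-44, -2)), Rational(1, 2)) = Pow(Add(-46402, Mul(Rational(1, 2), Pow(-2, -1))), Rational(1, 2)) = Pow(Add(-46402, Mul(Rational(1, 2), Rational(-1, 2))), Rational(1, 2)) = Pow(Add(-46402, Rational(-1, 4)), Rational(1, 2)) = Pow(Rational(-185609, 4), Rational(1, 2)) = Mul(Rational(1, 2), I, Pow(185609, Rational(1, 2)))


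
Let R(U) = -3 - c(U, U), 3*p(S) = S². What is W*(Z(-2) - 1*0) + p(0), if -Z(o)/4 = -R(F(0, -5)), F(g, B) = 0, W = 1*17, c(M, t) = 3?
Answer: -408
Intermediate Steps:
W = 17
p(S) = S²/3
R(U) = -6 (R(U) = -3 - 1*3 = -3 - 3 = -6)
Z(o) = -24 (Z(o) = -(-4)*(-6) = -4*6 = -24)
W*(Z(-2) - 1*0) + p(0) = 17*(-24 - 1*0) + (⅓)*0² = 17*(-24 + 0) + (⅓)*0 = 17*(-24) + 0 = -408 + 0 = -408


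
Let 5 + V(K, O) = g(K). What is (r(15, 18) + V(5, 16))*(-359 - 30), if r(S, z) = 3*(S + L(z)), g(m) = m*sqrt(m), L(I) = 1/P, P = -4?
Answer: -61073/4 - 1945*sqrt(5) ≈ -19617.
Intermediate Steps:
L(I) = -1/4 (L(I) = 1/(-4) = -1/4)
g(m) = m**(3/2)
r(S, z) = -3/4 + 3*S (r(S, z) = 3*(S - 1/4) = 3*(-1/4 + S) = -3/4 + 3*S)
V(K, O) = -5 + K**(3/2)
(r(15, 18) + V(5, 16))*(-359 - 30) = ((-3/4 + 3*15) + (-5 + 5**(3/2)))*(-359 - 30) = ((-3/4 + 45) + (-5 + 5*sqrt(5)))*(-389) = (177/4 + (-5 + 5*sqrt(5)))*(-389) = (157/4 + 5*sqrt(5))*(-389) = -61073/4 - 1945*sqrt(5)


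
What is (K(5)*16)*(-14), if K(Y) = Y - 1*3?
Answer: -448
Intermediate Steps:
K(Y) = -3 + Y (K(Y) = Y - 3 = -3 + Y)
(K(5)*16)*(-14) = ((-3 + 5)*16)*(-14) = (2*16)*(-14) = 32*(-14) = -448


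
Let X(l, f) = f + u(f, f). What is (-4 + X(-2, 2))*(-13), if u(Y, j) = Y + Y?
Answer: -26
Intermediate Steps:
u(Y, j) = 2*Y
X(l, f) = 3*f (X(l, f) = f + 2*f = 3*f)
(-4 + X(-2, 2))*(-13) = (-4 + 3*2)*(-13) = (-4 + 6)*(-13) = 2*(-13) = -26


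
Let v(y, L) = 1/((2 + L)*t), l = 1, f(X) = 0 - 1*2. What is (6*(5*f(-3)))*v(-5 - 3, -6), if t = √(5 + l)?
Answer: 5*√6/2 ≈ 6.1237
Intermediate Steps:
f(X) = -2 (f(X) = 0 - 2 = -2)
t = √6 (t = √(5 + 1) = √6 ≈ 2.4495)
v(y, L) = √6/(6*(2 + L)) (v(y, L) = 1/((2 + L)*(√6)) = (√6/6)/(2 + L) = √6/(6*(2 + L)))
(6*(5*f(-3)))*v(-5 - 3, -6) = (6*(5*(-2)))*(√6/(6*(2 - 6))) = (6*(-10))*((⅙)*√6/(-4)) = -10*√6*(-1)/4 = -(-5)*√6/2 = 5*√6/2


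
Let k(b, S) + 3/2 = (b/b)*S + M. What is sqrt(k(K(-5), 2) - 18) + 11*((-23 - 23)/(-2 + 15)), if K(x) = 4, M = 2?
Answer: -506/13 + I*sqrt(62)/2 ≈ -38.923 + 3.937*I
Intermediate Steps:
k(b, S) = 1/2 + S (k(b, S) = -3/2 + ((b/b)*S + 2) = -3/2 + (1*S + 2) = -3/2 + (S + 2) = -3/2 + (2 + S) = 1/2 + S)
sqrt(k(K(-5), 2) - 18) + 11*((-23 - 23)/(-2 + 15)) = sqrt((1/2 + 2) - 18) + 11*((-23 - 23)/(-2 + 15)) = sqrt(5/2 - 18) + 11*(-46/13) = sqrt(-31/2) + 11*(-46*1/13) = I*sqrt(62)/2 + 11*(-46/13) = I*sqrt(62)/2 - 506/13 = -506/13 + I*sqrt(62)/2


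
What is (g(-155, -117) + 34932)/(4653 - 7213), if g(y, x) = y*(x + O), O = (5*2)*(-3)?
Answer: -57717/2560 ≈ -22.546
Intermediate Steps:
O = -30 (O = 10*(-3) = -30)
g(y, x) = y*(-30 + x) (g(y, x) = y*(x - 30) = y*(-30 + x))
(g(-155, -117) + 34932)/(4653 - 7213) = (-155*(-30 - 117) + 34932)/(4653 - 7213) = (-155*(-147) + 34932)/(-2560) = (22785 + 34932)*(-1/2560) = 57717*(-1/2560) = -57717/2560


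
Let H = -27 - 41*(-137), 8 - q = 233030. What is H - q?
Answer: 238612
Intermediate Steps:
q = -233022 (q = 8 - 1*233030 = 8 - 233030 = -233022)
H = 5590 (H = -27 + 5617 = 5590)
H - q = 5590 - 1*(-233022) = 5590 + 233022 = 238612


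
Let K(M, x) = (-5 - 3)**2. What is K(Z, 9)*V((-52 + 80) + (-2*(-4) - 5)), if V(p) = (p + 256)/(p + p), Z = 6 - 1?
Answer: 9184/31 ≈ 296.26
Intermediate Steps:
Z = 5
K(M, x) = 64 (K(M, x) = (-8)**2 = 64)
V(p) = (256 + p)/(2*p) (V(p) = (256 + p)/((2*p)) = (256 + p)*(1/(2*p)) = (256 + p)/(2*p))
K(Z, 9)*V((-52 + 80) + (-2*(-4) - 5)) = 64*((256 + ((-52 + 80) + (-2*(-4) - 5)))/(2*((-52 + 80) + (-2*(-4) - 5)))) = 64*((256 + (28 + (8 - 5)))/(2*(28 + (8 - 5)))) = 64*((256 + (28 + 3))/(2*(28 + 3))) = 64*((1/2)*(256 + 31)/31) = 64*((1/2)*(1/31)*287) = 64*(287/62) = 9184/31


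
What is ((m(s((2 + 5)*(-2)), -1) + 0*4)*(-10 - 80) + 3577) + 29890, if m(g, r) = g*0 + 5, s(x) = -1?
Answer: 33017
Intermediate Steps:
m(g, r) = 5 (m(g, r) = 0 + 5 = 5)
((m(s((2 + 5)*(-2)), -1) + 0*4)*(-10 - 80) + 3577) + 29890 = ((5 + 0*4)*(-10 - 80) + 3577) + 29890 = ((5 + 0)*(-90) + 3577) + 29890 = (5*(-90) + 3577) + 29890 = (-450 + 3577) + 29890 = 3127 + 29890 = 33017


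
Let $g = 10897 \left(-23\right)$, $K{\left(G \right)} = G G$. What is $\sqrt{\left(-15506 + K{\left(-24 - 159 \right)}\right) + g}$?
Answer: $2 i \sqrt{58162} \approx 482.34 i$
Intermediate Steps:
$K{\left(G \right)} = G^{2}$
$g = -250631$
$\sqrt{\left(-15506 + K{\left(-24 - 159 \right)}\right) + g} = \sqrt{\left(-15506 + \left(-24 - 159\right)^{2}\right) - 250631} = \sqrt{\left(-15506 + \left(-183\right)^{2}\right) - 250631} = \sqrt{\left(-15506 + 33489\right) - 250631} = \sqrt{17983 - 250631} = \sqrt{-232648} = 2 i \sqrt{58162}$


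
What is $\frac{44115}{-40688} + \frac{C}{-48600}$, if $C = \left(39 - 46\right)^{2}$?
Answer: $- \frac{268247839}{247179600} \approx -1.0852$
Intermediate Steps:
$C = 49$ ($C = \left(-7\right)^{2} = 49$)
$\frac{44115}{-40688} + \frac{C}{-48600} = \frac{44115}{-40688} + \frac{49}{-48600} = 44115 \left(- \frac{1}{40688}\right) + 49 \left(- \frac{1}{48600}\right) = - \frac{44115}{40688} - \frac{49}{48600} = - \frac{268247839}{247179600}$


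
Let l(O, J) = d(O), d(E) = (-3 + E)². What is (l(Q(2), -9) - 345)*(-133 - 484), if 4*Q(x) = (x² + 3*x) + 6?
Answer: 212248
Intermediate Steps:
Q(x) = 3/2 + x²/4 + 3*x/4 (Q(x) = ((x² + 3*x) + 6)/4 = (6 + x² + 3*x)/4 = 3/2 + x²/4 + 3*x/4)
l(O, J) = (-3 + O)²
(l(Q(2), -9) - 345)*(-133 - 484) = ((-3 + (3/2 + (¼)*2² + (¾)*2))² - 345)*(-133 - 484) = ((-3 + (3/2 + (¼)*4 + 3/2))² - 345)*(-617) = ((-3 + (3/2 + 1 + 3/2))² - 345)*(-617) = ((-3 + 4)² - 345)*(-617) = (1² - 345)*(-617) = (1 - 345)*(-617) = -344*(-617) = 212248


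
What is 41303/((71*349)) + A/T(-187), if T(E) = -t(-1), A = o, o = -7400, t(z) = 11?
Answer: 183818933/272569 ≈ 674.39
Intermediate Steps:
A = -7400
T(E) = -11 (T(E) = -1*11 = -11)
41303/((71*349)) + A/T(-187) = 41303/((71*349)) - 7400/(-11) = 41303/24779 - 7400*(-1/11) = 41303*(1/24779) + 7400/11 = 41303/24779 + 7400/11 = 183818933/272569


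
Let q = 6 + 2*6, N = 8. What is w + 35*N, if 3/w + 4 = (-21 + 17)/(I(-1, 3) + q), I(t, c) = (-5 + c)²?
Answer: 12847/46 ≈ 279.28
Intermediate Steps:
q = 18 (q = 6 + 12 = 18)
w = -33/46 (w = 3/(-4 + (-21 + 17)/((-5 + 3)² + 18)) = 3/(-4 - 4/((-2)² + 18)) = 3/(-4 - 4/(4 + 18)) = 3/(-4 - 4/22) = 3/(-4 - 4*1/22) = 3/(-4 - 2/11) = 3/(-46/11) = 3*(-11/46) = -33/46 ≈ -0.71739)
w + 35*N = -33/46 + 35*8 = -33/46 + 280 = 12847/46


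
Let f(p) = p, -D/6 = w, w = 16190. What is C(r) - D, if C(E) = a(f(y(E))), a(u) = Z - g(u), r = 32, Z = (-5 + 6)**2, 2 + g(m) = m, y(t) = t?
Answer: 97111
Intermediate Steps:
g(m) = -2 + m
Z = 1 (Z = 1**2 = 1)
D = -97140 (D = -6*16190 = -97140)
a(u) = 3 - u (a(u) = 1 - (-2 + u) = 1 + (2 - u) = 3 - u)
C(E) = 3 - E
C(r) - D = (3 - 1*32) - 1*(-97140) = (3 - 32) + 97140 = -29 + 97140 = 97111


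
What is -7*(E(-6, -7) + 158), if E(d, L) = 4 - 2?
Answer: -1120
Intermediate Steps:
E(d, L) = 2
-7*(E(-6, -7) + 158) = -7*(2 + 158) = -7*160 = -1120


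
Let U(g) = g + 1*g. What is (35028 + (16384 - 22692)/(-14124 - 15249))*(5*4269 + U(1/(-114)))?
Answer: 1251805821243328/1674261 ≈ 7.4768e+8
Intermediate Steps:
U(g) = 2*g (U(g) = g + g = 2*g)
(35028 + (16384 - 22692)/(-14124 - 15249))*(5*4269 + U(1/(-114))) = (35028 + (16384 - 22692)/(-14124 - 15249))*(5*4269 + 2/(-114)) = (35028 - 6308/(-29373))*(21345 + 2*(-1/114)) = (35028 - 6308*(-1/29373))*(21345 - 1/57) = (35028 + 6308/29373)*(1216664/57) = (1028883752/29373)*(1216664/57) = 1251805821243328/1674261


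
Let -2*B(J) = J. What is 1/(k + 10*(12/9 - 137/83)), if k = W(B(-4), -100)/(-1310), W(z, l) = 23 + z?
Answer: -65238/208225 ≈ -0.31331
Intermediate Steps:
B(J) = -J/2
k = -5/262 (k = (23 - ½*(-4))/(-1310) = (23 + 2)*(-1/1310) = 25*(-1/1310) = -5/262 ≈ -0.019084)
1/(k + 10*(12/9 - 137/83)) = 1/(-5/262 + 10*(12/9 - 137/83)) = 1/(-5/262 + 10*(12*(⅑) - 137*1/83)) = 1/(-5/262 + 10*(4/3 - 137/83)) = 1/(-5/262 + 10*(-79/249)) = 1/(-5/262 - 790/249) = 1/(-208225/65238) = -65238/208225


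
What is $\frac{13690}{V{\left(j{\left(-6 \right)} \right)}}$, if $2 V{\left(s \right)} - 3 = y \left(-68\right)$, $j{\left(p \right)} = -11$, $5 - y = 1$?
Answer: $- \frac{27380}{269} \approx -101.78$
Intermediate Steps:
$y = 4$ ($y = 5 - 1 = 4$)
$V{\left(s \right)} = - \frac{269}{2}$ ($V{\left(s \right)} = \frac{3}{2} + \frac{4 \left(-68\right)}{2} = \frac{3}{2} + \frac{1}{2} \left(-272\right) = \frac{3}{2} - 136 = - \frac{269}{2}$)
$\frac{13690}{V{\left(j{\left(-6 \right)} \right)}} = \frac{13690}{- \frac{269}{2}} = 13690 \left(- \frac{2}{269}\right) = - \frac{27380}{269}$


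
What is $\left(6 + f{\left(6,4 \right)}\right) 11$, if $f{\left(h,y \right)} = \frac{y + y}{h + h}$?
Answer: $\frac{220}{3} \approx 73.333$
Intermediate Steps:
$f{\left(h,y \right)} = \frac{y}{h}$ ($f{\left(h,y \right)} = \frac{2 y}{2 h} = 2 y \frac{1}{2 h} = \frac{y}{h}$)
$\left(6 + f{\left(6,4 \right)}\right) 11 = \left(6 + \frac{4}{6}\right) 11 = \left(6 + 4 \cdot \frac{1}{6}\right) 11 = \left(6 + \frac{2}{3}\right) 11 = \frac{20}{3} \cdot 11 = \frac{220}{3}$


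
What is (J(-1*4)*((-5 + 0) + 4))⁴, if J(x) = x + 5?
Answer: 1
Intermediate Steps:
J(x) = 5 + x
(J(-1*4)*((-5 + 0) + 4))⁴ = ((5 - 1*4)*((-5 + 0) + 4))⁴ = ((5 - 4)*(-5 + 4))⁴ = (1*(-1))⁴ = (-1)⁴ = 1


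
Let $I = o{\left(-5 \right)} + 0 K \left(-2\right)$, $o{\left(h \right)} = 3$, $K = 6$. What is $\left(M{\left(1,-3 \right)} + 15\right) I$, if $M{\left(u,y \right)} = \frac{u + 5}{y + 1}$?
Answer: $36$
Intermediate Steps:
$M{\left(u,y \right)} = \frac{5 + u}{1 + y}$
$I = 3$ ($I = 3 + 0 \cdot 6 \left(-2\right) = 3 + 0 \left(-2\right) = 3 + 0 = 3$)
$\left(M{\left(1,-3 \right)} + 15\right) I = \left(\frac{5 + 1}{1 - 3} + 15\right) 3 = \left(\frac{1}{-2} \cdot 6 + 15\right) 3 = \left(\left(- \frac{1}{2}\right) 6 + 15\right) 3 = \left(-3 + 15\right) 3 = 12 \cdot 3 = 36$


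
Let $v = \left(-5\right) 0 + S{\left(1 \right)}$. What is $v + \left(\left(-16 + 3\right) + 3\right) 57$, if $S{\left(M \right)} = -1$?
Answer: $-571$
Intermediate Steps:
$v = -1$ ($v = \left(-5\right) 0 - 1 = 0 - 1 = -1$)
$v + \left(\left(-16 + 3\right) + 3\right) 57 = -1 + \left(\left(-16 + 3\right) + 3\right) 57 = -1 + \left(-13 + 3\right) 57 = -1 - 570 = -571$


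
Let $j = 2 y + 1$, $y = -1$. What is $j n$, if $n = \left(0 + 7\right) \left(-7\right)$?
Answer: $49$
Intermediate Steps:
$j = -1$ ($j = 2 \left(-1\right) + 1 = -2 + 1 = -1$)
$n = -49$ ($n = 7 \left(-7\right) = -49$)
$j n = \left(-1\right) \left(-49\right) = 49$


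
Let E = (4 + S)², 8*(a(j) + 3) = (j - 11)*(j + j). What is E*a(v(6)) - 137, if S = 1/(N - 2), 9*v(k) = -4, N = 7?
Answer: -7537/45 ≈ -167.49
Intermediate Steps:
v(k) = -4/9 (v(k) = (⅑)*(-4) = -4/9)
S = ⅕ (S = 1/(7 - 2) = 1/5 = ⅕ ≈ 0.20000)
a(j) = -3 + j*(-11 + j)/4 (a(j) = -3 + ((j - 11)*(j + j))/8 = -3 + ((-11 + j)*(2*j))/8 = -3 + (2*j*(-11 + j))/8 = -3 + j*(-11 + j)/4)
E = 441/25 (E = (4 + ⅕)² = (21/5)² = 441/25 ≈ 17.640)
E*a(v(6)) - 137 = 441*(-3 - 11/4*(-4/9) + (-4/9)²/4)/25 - 137 = 441*(-3 + 11/9 + (¼)*(16/81))/25 - 137 = 441*(-3 + 11/9 + 4/81)/25 - 137 = (441/25)*(-140/81) - 137 = -1372/45 - 137 = -7537/45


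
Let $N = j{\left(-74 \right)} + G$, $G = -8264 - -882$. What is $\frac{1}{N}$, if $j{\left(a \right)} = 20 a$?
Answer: $- \frac{1}{8862} \approx -0.00011284$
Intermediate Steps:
$G = -7382$ ($G = -8264 + 882 = -7382$)
$N = -8862$ ($N = 20 \left(-74\right) - 7382 = -1480 - 7382 = -8862$)
$\frac{1}{N} = \frac{1}{-8862} = - \frac{1}{8862}$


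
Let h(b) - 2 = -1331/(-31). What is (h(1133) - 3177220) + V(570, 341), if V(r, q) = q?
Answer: -98481856/31 ≈ -3.1768e+6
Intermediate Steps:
h(b) = 1393/31 (h(b) = 2 - 1331/(-31) = 2 - 1331*(-1/31) = 2 + 1331/31 = 1393/31)
(h(1133) - 3177220) + V(570, 341) = (1393/31 - 3177220) + 341 = -98492427/31 + 341 = -98481856/31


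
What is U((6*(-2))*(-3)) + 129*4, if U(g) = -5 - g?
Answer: 475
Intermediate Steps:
U((6*(-2))*(-3)) + 129*4 = (-5 - 6*(-2)*(-3)) + 129*4 = (-5 - (-12)*(-3)) + 516 = (-5 - 1*36) + 516 = (-5 - 36) + 516 = -41 + 516 = 475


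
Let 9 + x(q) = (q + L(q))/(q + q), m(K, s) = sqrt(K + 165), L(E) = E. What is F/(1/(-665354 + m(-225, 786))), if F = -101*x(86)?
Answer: -537606032 + 1616*I*sqrt(15) ≈ -5.3761e+8 + 6258.7*I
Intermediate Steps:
m(K, s) = sqrt(165 + K)
x(q) = -8 (x(q) = -9 + (q + q)/(q + q) = -9 + (2*q)/((2*q)) = -9 + (2*q)*(1/(2*q)) = -9 + 1 = -8)
F = 808 (F = -101*(-8) = 808)
F/(1/(-665354 + m(-225, 786))) = 808/(1/(-665354 + sqrt(165 - 225))) = 808/(1/(-665354 + sqrt(-60))) = 808/(1/(-665354 + 2*I*sqrt(15))) = 808*(-665354 + 2*I*sqrt(15)) = -537606032 + 1616*I*sqrt(15)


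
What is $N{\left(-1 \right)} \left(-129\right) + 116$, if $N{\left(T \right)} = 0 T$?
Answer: $116$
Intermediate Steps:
$N{\left(T \right)} = 0$
$N{\left(-1 \right)} \left(-129\right) + 116 = 0 \left(-129\right) + 116 = 0 + 116 = 116$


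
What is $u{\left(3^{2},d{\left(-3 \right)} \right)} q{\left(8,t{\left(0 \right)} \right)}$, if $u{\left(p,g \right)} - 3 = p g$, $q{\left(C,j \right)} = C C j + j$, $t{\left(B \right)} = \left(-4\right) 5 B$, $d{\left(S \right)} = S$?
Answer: $0$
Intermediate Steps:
$t{\left(B \right)} = - 20 B$
$q{\left(C,j \right)} = j + j C^{2}$ ($q{\left(C,j \right)} = C^{2} j + j = j C^{2} + j = j + j C^{2}$)
$u{\left(p,g \right)} = 3 + g p$ ($u{\left(p,g \right)} = 3 + p g = 3 + g p$)
$u{\left(3^{2},d{\left(-3 \right)} \right)} q{\left(8,t{\left(0 \right)} \right)} = \left(3 - 3 \cdot 3^{2}\right) \left(-20\right) 0 \left(1 + 8^{2}\right) = \left(3 - 27\right) 0 \left(1 + 64\right) = \left(3 - 27\right) 0 \cdot 65 = \left(-24\right) 0 = 0$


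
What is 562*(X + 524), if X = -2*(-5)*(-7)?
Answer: 255148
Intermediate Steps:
X = -70 (X = 10*(-7) = -70)
562*(X + 524) = 562*(-70 + 524) = 562*454 = 255148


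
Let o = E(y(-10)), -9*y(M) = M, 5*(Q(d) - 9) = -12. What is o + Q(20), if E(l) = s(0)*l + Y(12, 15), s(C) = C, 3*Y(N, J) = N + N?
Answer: 73/5 ≈ 14.600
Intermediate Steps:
Y(N, J) = 2*N/3 (Y(N, J) = (N + N)/3 = (2*N)/3 = 2*N/3)
Q(d) = 33/5 (Q(d) = 9 + (1/5)*(-12) = 9 - 12/5 = 33/5)
y(M) = -M/9
E(l) = 8 (E(l) = 0*l + (2/3)*12 = 0 + 8 = 8)
o = 8
o + Q(20) = 8 + 33/5 = 73/5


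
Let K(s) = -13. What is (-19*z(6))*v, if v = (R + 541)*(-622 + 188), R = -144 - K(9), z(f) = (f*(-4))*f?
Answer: -486843840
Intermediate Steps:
z(f) = -4*f² (z(f) = (-4*f)*f = -4*f²)
R = -131 (R = -144 - 1*(-13) = -144 + 13 = -131)
v = -177940 (v = (-131 + 541)*(-622 + 188) = 410*(-434) = -177940)
(-19*z(6))*v = -(-76)*6²*(-177940) = -(-76)*36*(-177940) = -19*(-144)*(-177940) = 2736*(-177940) = -486843840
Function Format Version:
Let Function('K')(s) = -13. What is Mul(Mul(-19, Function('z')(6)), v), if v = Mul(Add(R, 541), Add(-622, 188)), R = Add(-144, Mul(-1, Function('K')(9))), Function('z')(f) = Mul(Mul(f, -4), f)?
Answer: -486843840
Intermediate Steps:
Function('z')(f) = Mul(-4, Pow(f, 2)) (Function('z')(f) = Mul(Mul(-4, f), f) = Mul(-4, Pow(f, 2)))
R = -131 (R = Add(-144, Mul(-1, -13)) = Add(-144, 13) = -131)
v = -177940 (v = Mul(Add(-131, 541), Add(-622, 188)) = Mul(410, -434) = -177940)
Mul(Mul(-19, Function('z')(6)), v) = Mul(Mul(-19, Mul(-4, Pow(6, 2))), -177940) = Mul(Mul(-19, Mul(-4, 36)), -177940) = Mul(Mul(-19, -144), -177940) = Mul(2736, -177940) = -486843840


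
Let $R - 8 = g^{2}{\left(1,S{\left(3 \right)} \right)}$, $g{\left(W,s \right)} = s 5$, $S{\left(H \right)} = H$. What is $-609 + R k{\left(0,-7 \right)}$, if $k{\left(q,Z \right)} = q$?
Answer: $-609$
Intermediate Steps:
$g{\left(W,s \right)} = 5 s$
$R = 233$ ($R = 8 + \left(5 \cdot 3\right)^{2} = 8 + 15^{2} = 8 + 225 = 233$)
$-609 + R k{\left(0,-7 \right)} = -609 + 233 \cdot 0 = -609 + 0 = -609$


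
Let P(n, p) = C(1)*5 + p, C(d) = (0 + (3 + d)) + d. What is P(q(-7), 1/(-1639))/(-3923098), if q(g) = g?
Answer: -20487/3214978811 ≈ -6.3724e-6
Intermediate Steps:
C(d) = 3 + 2*d (C(d) = (3 + d) + d = 3 + 2*d)
P(n, p) = 25 + p (P(n, p) = (3 + 2*1)*5 + p = (3 + 2)*5 + p = 5*5 + p = 25 + p)
P(q(-7), 1/(-1639))/(-3923098) = (25 + 1/(-1639))/(-3923098) = (25 - 1/1639)*(-1/3923098) = (40974/1639)*(-1/3923098) = -20487/3214978811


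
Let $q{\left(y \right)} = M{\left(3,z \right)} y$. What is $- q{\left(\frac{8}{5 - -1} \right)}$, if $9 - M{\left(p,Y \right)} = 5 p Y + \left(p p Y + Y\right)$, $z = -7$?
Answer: $- \frac{736}{3} \approx -245.33$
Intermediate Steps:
$M{\left(p,Y \right)} = 9 - Y - Y p^{2} - 5 Y p$ ($M{\left(p,Y \right)} = 9 - \left(5 p Y + \left(p p Y + Y\right)\right) = 9 - \left(5 Y p + \left(p^{2} Y + Y\right)\right) = 9 - \left(5 Y p + \left(Y p^{2} + Y\right)\right) = 9 - \left(5 Y p + \left(Y + Y p^{2}\right)\right) = 9 - \left(Y + Y p^{2} + 5 Y p\right) = 9 - Y - Y p^{2} - 5 Y p$)
$q{\left(y \right)} = 184 y$ ($q{\left(y \right)} = \left(9 - -7 - - 7 \cdot 3^{2} - \left(-35\right) 3\right) y = \left(9 + 7 - \left(-7\right) 9 + 105\right) y = \left(9 + 7 + 63 + 105\right) y = 184 y$)
$- q{\left(\frac{8}{5 - -1} \right)} = - 184 \frac{8}{5 - -1} = - 184 \frac{8}{5 + 1} = - 184 \cdot \frac{8}{6} = - 184 \cdot 8 \cdot \frac{1}{6} = - \frac{184 \cdot 4}{3} = \left(-1\right) \frac{736}{3} = - \frac{736}{3}$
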